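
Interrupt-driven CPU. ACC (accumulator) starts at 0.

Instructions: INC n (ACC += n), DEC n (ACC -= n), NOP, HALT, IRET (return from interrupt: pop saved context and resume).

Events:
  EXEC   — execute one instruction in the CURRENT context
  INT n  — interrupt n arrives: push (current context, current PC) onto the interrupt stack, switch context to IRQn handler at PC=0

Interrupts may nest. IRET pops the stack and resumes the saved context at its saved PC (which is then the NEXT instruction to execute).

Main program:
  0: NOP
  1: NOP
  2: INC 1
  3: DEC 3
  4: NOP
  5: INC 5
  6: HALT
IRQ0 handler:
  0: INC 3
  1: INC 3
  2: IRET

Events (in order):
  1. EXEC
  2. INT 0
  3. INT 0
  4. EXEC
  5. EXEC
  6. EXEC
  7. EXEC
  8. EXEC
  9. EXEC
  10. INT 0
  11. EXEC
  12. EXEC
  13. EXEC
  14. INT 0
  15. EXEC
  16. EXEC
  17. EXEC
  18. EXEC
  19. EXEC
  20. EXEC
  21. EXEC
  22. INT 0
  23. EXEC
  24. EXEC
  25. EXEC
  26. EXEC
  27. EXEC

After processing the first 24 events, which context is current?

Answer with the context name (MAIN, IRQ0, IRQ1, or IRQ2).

Event 1 (EXEC): [MAIN] PC=0: NOP
Event 2 (INT 0): INT 0 arrives: push (MAIN, PC=1), enter IRQ0 at PC=0 (depth now 1)
Event 3 (INT 0): INT 0 arrives: push (IRQ0, PC=0), enter IRQ0 at PC=0 (depth now 2)
Event 4 (EXEC): [IRQ0] PC=0: INC 3 -> ACC=3
Event 5 (EXEC): [IRQ0] PC=1: INC 3 -> ACC=6
Event 6 (EXEC): [IRQ0] PC=2: IRET -> resume IRQ0 at PC=0 (depth now 1)
Event 7 (EXEC): [IRQ0] PC=0: INC 3 -> ACC=9
Event 8 (EXEC): [IRQ0] PC=1: INC 3 -> ACC=12
Event 9 (EXEC): [IRQ0] PC=2: IRET -> resume MAIN at PC=1 (depth now 0)
Event 10 (INT 0): INT 0 arrives: push (MAIN, PC=1), enter IRQ0 at PC=0 (depth now 1)
Event 11 (EXEC): [IRQ0] PC=0: INC 3 -> ACC=15
Event 12 (EXEC): [IRQ0] PC=1: INC 3 -> ACC=18
Event 13 (EXEC): [IRQ0] PC=2: IRET -> resume MAIN at PC=1 (depth now 0)
Event 14 (INT 0): INT 0 arrives: push (MAIN, PC=1), enter IRQ0 at PC=0 (depth now 1)
Event 15 (EXEC): [IRQ0] PC=0: INC 3 -> ACC=21
Event 16 (EXEC): [IRQ0] PC=1: INC 3 -> ACC=24
Event 17 (EXEC): [IRQ0] PC=2: IRET -> resume MAIN at PC=1 (depth now 0)
Event 18 (EXEC): [MAIN] PC=1: NOP
Event 19 (EXEC): [MAIN] PC=2: INC 1 -> ACC=25
Event 20 (EXEC): [MAIN] PC=3: DEC 3 -> ACC=22
Event 21 (EXEC): [MAIN] PC=4: NOP
Event 22 (INT 0): INT 0 arrives: push (MAIN, PC=5), enter IRQ0 at PC=0 (depth now 1)
Event 23 (EXEC): [IRQ0] PC=0: INC 3 -> ACC=25
Event 24 (EXEC): [IRQ0] PC=1: INC 3 -> ACC=28

Answer: IRQ0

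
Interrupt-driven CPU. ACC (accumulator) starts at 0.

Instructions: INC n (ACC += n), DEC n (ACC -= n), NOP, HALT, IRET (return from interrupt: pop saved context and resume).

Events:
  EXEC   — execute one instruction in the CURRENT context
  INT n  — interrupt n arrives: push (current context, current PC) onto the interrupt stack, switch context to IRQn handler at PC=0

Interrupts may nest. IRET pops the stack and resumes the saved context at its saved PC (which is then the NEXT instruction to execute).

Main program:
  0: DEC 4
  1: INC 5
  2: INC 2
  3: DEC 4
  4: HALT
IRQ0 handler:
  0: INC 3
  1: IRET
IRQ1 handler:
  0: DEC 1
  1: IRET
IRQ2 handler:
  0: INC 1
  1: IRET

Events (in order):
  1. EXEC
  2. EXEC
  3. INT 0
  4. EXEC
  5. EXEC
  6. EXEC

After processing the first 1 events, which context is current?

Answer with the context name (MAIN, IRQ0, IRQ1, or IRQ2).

Event 1 (EXEC): [MAIN] PC=0: DEC 4 -> ACC=-4

Answer: MAIN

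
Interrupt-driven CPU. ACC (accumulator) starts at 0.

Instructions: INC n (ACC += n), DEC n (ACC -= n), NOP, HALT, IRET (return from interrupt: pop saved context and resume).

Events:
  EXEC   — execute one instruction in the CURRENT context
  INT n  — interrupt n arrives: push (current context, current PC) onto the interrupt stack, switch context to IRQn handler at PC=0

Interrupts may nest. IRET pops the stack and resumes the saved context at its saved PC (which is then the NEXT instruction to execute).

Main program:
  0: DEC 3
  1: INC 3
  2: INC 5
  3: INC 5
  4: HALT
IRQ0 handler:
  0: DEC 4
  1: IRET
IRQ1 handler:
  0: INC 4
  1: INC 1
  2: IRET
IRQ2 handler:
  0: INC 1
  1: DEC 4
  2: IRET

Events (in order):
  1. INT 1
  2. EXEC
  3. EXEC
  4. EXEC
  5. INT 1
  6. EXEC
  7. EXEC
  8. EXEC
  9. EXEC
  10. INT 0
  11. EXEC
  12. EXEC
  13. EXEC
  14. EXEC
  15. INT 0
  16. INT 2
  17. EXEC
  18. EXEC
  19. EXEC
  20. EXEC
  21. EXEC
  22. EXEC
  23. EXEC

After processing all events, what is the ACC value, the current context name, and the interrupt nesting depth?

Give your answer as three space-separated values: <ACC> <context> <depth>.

Event 1 (INT 1): INT 1 arrives: push (MAIN, PC=0), enter IRQ1 at PC=0 (depth now 1)
Event 2 (EXEC): [IRQ1] PC=0: INC 4 -> ACC=4
Event 3 (EXEC): [IRQ1] PC=1: INC 1 -> ACC=5
Event 4 (EXEC): [IRQ1] PC=2: IRET -> resume MAIN at PC=0 (depth now 0)
Event 5 (INT 1): INT 1 arrives: push (MAIN, PC=0), enter IRQ1 at PC=0 (depth now 1)
Event 6 (EXEC): [IRQ1] PC=0: INC 4 -> ACC=9
Event 7 (EXEC): [IRQ1] PC=1: INC 1 -> ACC=10
Event 8 (EXEC): [IRQ1] PC=2: IRET -> resume MAIN at PC=0 (depth now 0)
Event 9 (EXEC): [MAIN] PC=0: DEC 3 -> ACC=7
Event 10 (INT 0): INT 0 arrives: push (MAIN, PC=1), enter IRQ0 at PC=0 (depth now 1)
Event 11 (EXEC): [IRQ0] PC=0: DEC 4 -> ACC=3
Event 12 (EXEC): [IRQ0] PC=1: IRET -> resume MAIN at PC=1 (depth now 0)
Event 13 (EXEC): [MAIN] PC=1: INC 3 -> ACC=6
Event 14 (EXEC): [MAIN] PC=2: INC 5 -> ACC=11
Event 15 (INT 0): INT 0 arrives: push (MAIN, PC=3), enter IRQ0 at PC=0 (depth now 1)
Event 16 (INT 2): INT 2 arrives: push (IRQ0, PC=0), enter IRQ2 at PC=0 (depth now 2)
Event 17 (EXEC): [IRQ2] PC=0: INC 1 -> ACC=12
Event 18 (EXEC): [IRQ2] PC=1: DEC 4 -> ACC=8
Event 19 (EXEC): [IRQ2] PC=2: IRET -> resume IRQ0 at PC=0 (depth now 1)
Event 20 (EXEC): [IRQ0] PC=0: DEC 4 -> ACC=4
Event 21 (EXEC): [IRQ0] PC=1: IRET -> resume MAIN at PC=3 (depth now 0)
Event 22 (EXEC): [MAIN] PC=3: INC 5 -> ACC=9
Event 23 (EXEC): [MAIN] PC=4: HALT

Answer: 9 MAIN 0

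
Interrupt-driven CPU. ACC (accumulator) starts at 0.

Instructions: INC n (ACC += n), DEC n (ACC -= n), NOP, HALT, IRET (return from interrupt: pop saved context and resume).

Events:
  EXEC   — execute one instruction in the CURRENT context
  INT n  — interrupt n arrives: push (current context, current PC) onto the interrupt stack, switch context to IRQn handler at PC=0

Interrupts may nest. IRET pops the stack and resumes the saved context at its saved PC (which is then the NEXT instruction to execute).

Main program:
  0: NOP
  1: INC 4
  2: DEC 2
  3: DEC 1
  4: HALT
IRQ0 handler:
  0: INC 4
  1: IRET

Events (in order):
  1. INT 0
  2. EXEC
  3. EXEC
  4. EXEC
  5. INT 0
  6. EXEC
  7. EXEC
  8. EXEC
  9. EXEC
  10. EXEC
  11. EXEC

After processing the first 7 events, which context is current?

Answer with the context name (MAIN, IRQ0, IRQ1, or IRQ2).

Event 1 (INT 0): INT 0 arrives: push (MAIN, PC=0), enter IRQ0 at PC=0 (depth now 1)
Event 2 (EXEC): [IRQ0] PC=0: INC 4 -> ACC=4
Event 3 (EXEC): [IRQ0] PC=1: IRET -> resume MAIN at PC=0 (depth now 0)
Event 4 (EXEC): [MAIN] PC=0: NOP
Event 5 (INT 0): INT 0 arrives: push (MAIN, PC=1), enter IRQ0 at PC=0 (depth now 1)
Event 6 (EXEC): [IRQ0] PC=0: INC 4 -> ACC=8
Event 7 (EXEC): [IRQ0] PC=1: IRET -> resume MAIN at PC=1 (depth now 0)

Answer: MAIN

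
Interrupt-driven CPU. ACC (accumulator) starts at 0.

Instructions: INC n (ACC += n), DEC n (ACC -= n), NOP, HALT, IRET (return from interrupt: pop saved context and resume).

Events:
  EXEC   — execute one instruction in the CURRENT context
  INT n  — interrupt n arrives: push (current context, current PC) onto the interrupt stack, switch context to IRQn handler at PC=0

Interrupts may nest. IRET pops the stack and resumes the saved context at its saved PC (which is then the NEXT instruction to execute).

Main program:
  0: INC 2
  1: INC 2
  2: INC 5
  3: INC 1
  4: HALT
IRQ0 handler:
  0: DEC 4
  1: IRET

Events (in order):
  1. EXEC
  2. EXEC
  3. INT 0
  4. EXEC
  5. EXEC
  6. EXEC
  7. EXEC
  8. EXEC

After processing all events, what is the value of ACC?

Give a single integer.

Event 1 (EXEC): [MAIN] PC=0: INC 2 -> ACC=2
Event 2 (EXEC): [MAIN] PC=1: INC 2 -> ACC=4
Event 3 (INT 0): INT 0 arrives: push (MAIN, PC=2), enter IRQ0 at PC=0 (depth now 1)
Event 4 (EXEC): [IRQ0] PC=0: DEC 4 -> ACC=0
Event 5 (EXEC): [IRQ0] PC=1: IRET -> resume MAIN at PC=2 (depth now 0)
Event 6 (EXEC): [MAIN] PC=2: INC 5 -> ACC=5
Event 7 (EXEC): [MAIN] PC=3: INC 1 -> ACC=6
Event 8 (EXEC): [MAIN] PC=4: HALT

Answer: 6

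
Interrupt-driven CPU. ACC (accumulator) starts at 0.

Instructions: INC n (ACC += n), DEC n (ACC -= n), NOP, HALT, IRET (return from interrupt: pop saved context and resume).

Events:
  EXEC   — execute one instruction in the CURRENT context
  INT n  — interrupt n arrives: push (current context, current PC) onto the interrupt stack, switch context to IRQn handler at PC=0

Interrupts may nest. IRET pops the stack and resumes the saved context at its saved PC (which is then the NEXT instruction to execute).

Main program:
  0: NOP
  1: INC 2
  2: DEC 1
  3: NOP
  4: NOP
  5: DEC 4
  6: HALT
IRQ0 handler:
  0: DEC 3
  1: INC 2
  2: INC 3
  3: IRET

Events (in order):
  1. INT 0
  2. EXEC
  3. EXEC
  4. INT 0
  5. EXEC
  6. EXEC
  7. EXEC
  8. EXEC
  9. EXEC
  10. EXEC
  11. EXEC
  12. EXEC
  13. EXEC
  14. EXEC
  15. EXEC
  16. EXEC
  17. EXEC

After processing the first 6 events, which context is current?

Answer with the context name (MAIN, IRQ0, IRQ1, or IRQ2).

Answer: IRQ0

Derivation:
Event 1 (INT 0): INT 0 arrives: push (MAIN, PC=0), enter IRQ0 at PC=0 (depth now 1)
Event 2 (EXEC): [IRQ0] PC=0: DEC 3 -> ACC=-3
Event 3 (EXEC): [IRQ0] PC=1: INC 2 -> ACC=-1
Event 4 (INT 0): INT 0 arrives: push (IRQ0, PC=2), enter IRQ0 at PC=0 (depth now 2)
Event 5 (EXEC): [IRQ0] PC=0: DEC 3 -> ACC=-4
Event 6 (EXEC): [IRQ0] PC=1: INC 2 -> ACC=-2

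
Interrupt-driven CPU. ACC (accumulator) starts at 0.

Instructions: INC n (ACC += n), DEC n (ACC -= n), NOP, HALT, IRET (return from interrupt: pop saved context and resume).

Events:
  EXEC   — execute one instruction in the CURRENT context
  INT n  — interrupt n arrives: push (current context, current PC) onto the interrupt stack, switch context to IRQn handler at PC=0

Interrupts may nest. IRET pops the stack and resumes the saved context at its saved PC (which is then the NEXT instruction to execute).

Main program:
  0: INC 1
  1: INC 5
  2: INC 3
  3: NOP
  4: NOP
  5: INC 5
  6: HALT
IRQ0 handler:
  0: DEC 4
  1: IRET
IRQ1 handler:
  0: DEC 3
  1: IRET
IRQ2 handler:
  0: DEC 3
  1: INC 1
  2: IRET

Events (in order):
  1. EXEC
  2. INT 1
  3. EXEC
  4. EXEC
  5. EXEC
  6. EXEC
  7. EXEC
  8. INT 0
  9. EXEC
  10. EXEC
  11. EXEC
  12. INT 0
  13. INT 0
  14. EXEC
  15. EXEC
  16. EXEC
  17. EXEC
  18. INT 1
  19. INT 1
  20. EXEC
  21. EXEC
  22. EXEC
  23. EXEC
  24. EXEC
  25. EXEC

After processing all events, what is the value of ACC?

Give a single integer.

Event 1 (EXEC): [MAIN] PC=0: INC 1 -> ACC=1
Event 2 (INT 1): INT 1 arrives: push (MAIN, PC=1), enter IRQ1 at PC=0 (depth now 1)
Event 3 (EXEC): [IRQ1] PC=0: DEC 3 -> ACC=-2
Event 4 (EXEC): [IRQ1] PC=1: IRET -> resume MAIN at PC=1 (depth now 0)
Event 5 (EXEC): [MAIN] PC=1: INC 5 -> ACC=3
Event 6 (EXEC): [MAIN] PC=2: INC 3 -> ACC=6
Event 7 (EXEC): [MAIN] PC=3: NOP
Event 8 (INT 0): INT 0 arrives: push (MAIN, PC=4), enter IRQ0 at PC=0 (depth now 1)
Event 9 (EXEC): [IRQ0] PC=0: DEC 4 -> ACC=2
Event 10 (EXEC): [IRQ0] PC=1: IRET -> resume MAIN at PC=4 (depth now 0)
Event 11 (EXEC): [MAIN] PC=4: NOP
Event 12 (INT 0): INT 0 arrives: push (MAIN, PC=5), enter IRQ0 at PC=0 (depth now 1)
Event 13 (INT 0): INT 0 arrives: push (IRQ0, PC=0), enter IRQ0 at PC=0 (depth now 2)
Event 14 (EXEC): [IRQ0] PC=0: DEC 4 -> ACC=-2
Event 15 (EXEC): [IRQ0] PC=1: IRET -> resume IRQ0 at PC=0 (depth now 1)
Event 16 (EXEC): [IRQ0] PC=0: DEC 4 -> ACC=-6
Event 17 (EXEC): [IRQ0] PC=1: IRET -> resume MAIN at PC=5 (depth now 0)
Event 18 (INT 1): INT 1 arrives: push (MAIN, PC=5), enter IRQ1 at PC=0 (depth now 1)
Event 19 (INT 1): INT 1 arrives: push (IRQ1, PC=0), enter IRQ1 at PC=0 (depth now 2)
Event 20 (EXEC): [IRQ1] PC=0: DEC 3 -> ACC=-9
Event 21 (EXEC): [IRQ1] PC=1: IRET -> resume IRQ1 at PC=0 (depth now 1)
Event 22 (EXEC): [IRQ1] PC=0: DEC 3 -> ACC=-12
Event 23 (EXEC): [IRQ1] PC=1: IRET -> resume MAIN at PC=5 (depth now 0)
Event 24 (EXEC): [MAIN] PC=5: INC 5 -> ACC=-7
Event 25 (EXEC): [MAIN] PC=6: HALT

Answer: -7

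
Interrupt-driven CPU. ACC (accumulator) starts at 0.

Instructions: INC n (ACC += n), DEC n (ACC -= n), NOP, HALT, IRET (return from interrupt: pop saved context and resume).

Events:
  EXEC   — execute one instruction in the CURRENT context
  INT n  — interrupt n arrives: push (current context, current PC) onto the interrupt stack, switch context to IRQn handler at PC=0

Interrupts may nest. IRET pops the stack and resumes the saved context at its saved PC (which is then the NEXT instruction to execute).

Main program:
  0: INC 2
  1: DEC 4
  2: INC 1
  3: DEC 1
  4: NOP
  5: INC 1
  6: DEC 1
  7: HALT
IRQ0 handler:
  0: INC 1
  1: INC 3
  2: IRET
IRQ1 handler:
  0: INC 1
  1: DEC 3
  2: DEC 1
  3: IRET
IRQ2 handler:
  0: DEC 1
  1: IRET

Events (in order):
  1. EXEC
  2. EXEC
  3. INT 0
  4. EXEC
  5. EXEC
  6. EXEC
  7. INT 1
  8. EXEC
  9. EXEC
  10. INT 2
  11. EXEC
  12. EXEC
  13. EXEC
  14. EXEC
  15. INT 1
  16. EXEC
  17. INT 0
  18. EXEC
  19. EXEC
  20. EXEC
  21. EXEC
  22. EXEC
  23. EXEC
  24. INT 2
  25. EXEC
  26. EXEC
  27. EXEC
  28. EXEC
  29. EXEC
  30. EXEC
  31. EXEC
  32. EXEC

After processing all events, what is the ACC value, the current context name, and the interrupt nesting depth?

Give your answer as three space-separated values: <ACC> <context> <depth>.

Answer: -2 MAIN 0

Derivation:
Event 1 (EXEC): [MAIN] PC=0: INC 2 -> ACC=2
Event 2 (EXEC): [MAIN] PC=1: DEC 4 -> ACC=-2
Event 3 (INT 0): INT 0 arrives: push (MAIN, PC=2), enter IRQ0 at PC=0 (depth now 1)
Event 4 (EXEC): [IRQ0] PC=0: INC 1 -> ACC=-1
Event 5 (EXEC): [IRQ0] PC=1: INC 3 -> ACC=2
Event 6 (EXEC): [IRQ0] PC=2: IRET -> resume MAIN at PC=2 (depth now 0)
Event 7 (INT 1): INT 1 arrives: push (MAIN, PC=2), enter IRQ1 at PC=0 (depth now 1)
Event 8 (EXEC): [IRQ1] PC=0: INC 1 -> ACC=3
Event 9 (EXEC): [IRQ1] PC=1: DEC 3 -> ACC=0
Event 10 (INT 2): INT 2 arrives: push (IRQ1, PC=2), enter IRQ2 at PC=0 (depth now 2)
Event 11 (EXEC): [IRQ2] PC=0: DEC 1 -> ACC=-1
Event 12 (EXEC): [IRQ2] PC=1: IRET -> resume IRQ1 at PC=2 (depth now 1)
Event 13 (EXEC): [IRQ1] PC=2: DEC 1 -> ACC=-2
Event 14 (EXEC): [IRQ1] PC=3: IRET -> resume MAIN at PC=2 (depth now 0)
Event 15 (INT 1): INT 1 arrives: push (MAIN, PC=2), enter IRQ1 at PC=0 (depth now 1)
Event 16 (EXEC): [IRQ1] PC=0: INC 1 -> ACC=-1
Event 17 (INT 0): INT 0 arrives: push (IRQ1, PC=1), enter IRQ0 at PC=0 (depth now 2)
Event 18 (EXEC): [IRQ0] PC=0: INC 1 -> ACC=0
Event 19 (EXEC): [IRQ0] PC=1: INC 3 -> ACC=3
Event 20 (EXEC): [IRQ0] PC=2: IRET -> resume IRQ1 at PC=1 (depth now 1)
Event 21 (EXEC): [IRQ1] PC=1: DEC 3 -> ACC=0
Event 22 (EXEC): [IRQ1] PC=2: DEC 1 -> ACC=-1
Event 23 (EXEC): [IRQ1] PC=3: IRET -> resume MAIN at PC=2 (depth now 0)
Event 24 (INT 2): INT 2 arrives: push (MAIN, PC=2), enter IRQ2 at PC=0 (depth now 1)
Event 25 (EXEC): [IRQ2] PC=0: DEC 1 -> ACC=-2
Event 26 (EXEC): [IRQ2] PC=1: IRET -> resume MAIN at PC=2 (depth now 0)
Event 27 (EXEC): [MAIN] PC=2: INC 1 -> ACC=-1
Event 28 (EXEC): [MAIN] PC=3: DEC 1 -> ACC=-2
Event 29 (EXEC): [MAIN] PC=4: NOP
Event 30 (EXEC): [MAIN] PC=5: INC 1 -> ACC=-1
Event 31 (EXEC): [MAIN] PC=6: DEC 1 -> ACC=-2
Event 32 (EXEC): [MAIN] PC=7: HALT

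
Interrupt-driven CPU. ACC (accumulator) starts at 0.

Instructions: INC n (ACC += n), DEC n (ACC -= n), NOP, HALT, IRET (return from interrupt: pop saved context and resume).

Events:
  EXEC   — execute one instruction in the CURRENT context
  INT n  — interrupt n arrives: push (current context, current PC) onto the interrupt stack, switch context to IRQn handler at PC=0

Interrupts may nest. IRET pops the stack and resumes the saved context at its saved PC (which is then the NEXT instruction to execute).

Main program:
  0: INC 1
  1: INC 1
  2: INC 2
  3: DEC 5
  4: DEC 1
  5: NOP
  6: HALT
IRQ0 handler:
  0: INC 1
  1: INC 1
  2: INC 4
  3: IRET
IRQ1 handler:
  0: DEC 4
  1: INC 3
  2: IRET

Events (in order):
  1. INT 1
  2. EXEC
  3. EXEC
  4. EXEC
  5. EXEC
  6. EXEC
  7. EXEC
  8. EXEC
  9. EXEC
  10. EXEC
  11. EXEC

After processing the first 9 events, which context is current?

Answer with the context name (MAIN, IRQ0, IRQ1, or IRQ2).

Event 1 (INT 1): INT 1 arrives: push (MAIN, PC=0), enter IRQ1 at PC=0 (depth now 1)
Event 2 (EXEC): [IRQ1] PC=0: DEC 4 -> ACC=-4
Event 3 (EXEC): [IRQ1] PC=1: INC 3 -> ACC=-1
Event 4 (EXEC): [IRQ1] PC=2: IRET -> resume MAIN at PC=0 (depth now 0)
Event 5 (EXEC): [MAIN] PC=0: INC 1 -> ACC=0
Event 6 (EXEC): [MAIN] PC=1: INC 1 -> ACC=1
Event 7 (EXEC): [MAIN] PC=2: INC 2 -> ACC=3
Event 8 (EXEC): [MAIN] PC=3: DEC 5 -> ACC=-2
Event 9 (EXEC): [MAIN] PC=4: DEC 1 -> ACC=-3

Answer: MAIN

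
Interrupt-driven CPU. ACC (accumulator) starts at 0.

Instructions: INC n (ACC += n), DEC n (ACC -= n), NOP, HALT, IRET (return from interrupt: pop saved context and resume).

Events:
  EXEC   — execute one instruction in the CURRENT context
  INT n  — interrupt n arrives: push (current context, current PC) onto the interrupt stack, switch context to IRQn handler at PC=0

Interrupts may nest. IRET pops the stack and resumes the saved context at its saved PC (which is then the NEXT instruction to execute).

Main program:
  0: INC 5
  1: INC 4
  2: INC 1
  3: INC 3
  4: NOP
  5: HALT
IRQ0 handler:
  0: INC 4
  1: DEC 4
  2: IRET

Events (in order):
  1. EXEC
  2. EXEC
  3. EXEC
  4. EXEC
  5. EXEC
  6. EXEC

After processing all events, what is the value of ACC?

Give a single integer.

Event 1 (EXEC): [MAIN] PC=0: INC 5 -> ACC=5
Event 2 (EXEC): [MAIN] PC=1: INC 4 -> ACC=9
Event 3 (EXEC): [MAIN] PC=2: INC 1 -> ACC=10
Event 4 (EXEC): [MAIN] PC=3: INC 3 -> ACC=13
Event 5 (EXEC): [MAIN] PC=4: NOP
Event 6 (EXEC): [MAIN] PC=5: HALT

Answer: 13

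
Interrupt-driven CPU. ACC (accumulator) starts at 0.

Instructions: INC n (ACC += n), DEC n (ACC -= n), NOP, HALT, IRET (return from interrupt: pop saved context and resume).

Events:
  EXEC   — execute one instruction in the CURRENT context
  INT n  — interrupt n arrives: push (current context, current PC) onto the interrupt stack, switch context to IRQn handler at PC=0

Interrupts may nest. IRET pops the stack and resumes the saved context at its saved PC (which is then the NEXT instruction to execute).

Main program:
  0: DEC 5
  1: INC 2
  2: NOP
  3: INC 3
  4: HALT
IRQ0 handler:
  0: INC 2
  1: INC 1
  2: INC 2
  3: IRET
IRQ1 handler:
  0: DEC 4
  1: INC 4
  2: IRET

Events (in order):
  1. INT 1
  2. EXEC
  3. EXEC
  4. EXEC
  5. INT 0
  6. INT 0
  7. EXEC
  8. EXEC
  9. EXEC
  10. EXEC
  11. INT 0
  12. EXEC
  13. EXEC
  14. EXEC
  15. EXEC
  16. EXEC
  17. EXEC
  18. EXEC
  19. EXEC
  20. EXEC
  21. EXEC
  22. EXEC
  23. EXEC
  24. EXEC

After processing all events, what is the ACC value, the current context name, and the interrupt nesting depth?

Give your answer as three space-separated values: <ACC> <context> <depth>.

Answer: 15 MAIN 0

Derivation:
Event 1 (INT 1): INT 1 arrives: push (MAIN, PC=0), enter IRQ1 at PC=0 (depth now 1)
Event 2 (EXEC): [IRQ1] PC=0: DEC 4 -> ACC=-4
Event 3 (EXEC): [IRQ1] PC=1: INC 4 -> ACC=0
Event 4 (EXEC): [IRQ1] PC=2: IRET -> resume MAIN at PC=0 (depth now 0)
Event 5 (INT 0): INT 0 arrives: push (MAIN, PC=0), enter IRQ0 at PC=0 (depth now 1)
Event 6 (INT 0): INT 0 arrives: push (IRQ0, PC=0), enter IRQ0 at PC=0 (depth now 2)
Event 7 (EXEC): [IRQ0] PC=0: INC 2 -> ACC=2
Event 8 (EXEC): [IRQ0] PC=1: INC 1 -> ACC=3
Event 9 (EXEC): [IRQ0] PC=2: INC 2 -> ACC=5
Event 10 (EXEC): [IRQ0] PC=3: IRET -> resume IRQ0 at PC=0 (depth now 1)
Event 11 (INT 0): INT 0 arrives: push (IRQ0, PC=0), enter IRQ0 at PC=0 (depth now 2)
Event 12 (EXEC): [IRQ0] PC=0: INC 2 -> ACC=7
Event 13 (EXEC): [IRQ0] PC=1: INC 1 -> ACC=8
Event 14 (EXEC): [IRQ0] PC=2: INC 2 -> ACC=10
Event 15 (EXEC): [IRQ0] PC=3: IRET -> resume IRQ0 at PC=0 (depth now 1)
Event 16 (EXEC): [IRQ0] PC=0: INC 2 -> ACC=12
Event 17 (EXEC): [IRQ0] PC=1: INC 1 -> ACC=13
Event 18 (EXEC): [IRQ0] PC=2: INC 2 -> ACC=15
Event 19 (EXEC): [IRQ0] PC=3: IRET -> resume MAIN at PC=0 (depth now 0)
Event 20 (EXEC): [MAIN] PC=0: DEC 5 -> ACC=10
Event 21 (EXEC): [MAIN] PC=1: INC 2 -> ACC=12
Event 22 (EXEC): [MAIN] PC=2: NOP
Event 23 (EXEC): [MAIN] PC=3: INC 3 -> ACC=15
Event 24 (EXEC): [MAIN] PC=4: HALT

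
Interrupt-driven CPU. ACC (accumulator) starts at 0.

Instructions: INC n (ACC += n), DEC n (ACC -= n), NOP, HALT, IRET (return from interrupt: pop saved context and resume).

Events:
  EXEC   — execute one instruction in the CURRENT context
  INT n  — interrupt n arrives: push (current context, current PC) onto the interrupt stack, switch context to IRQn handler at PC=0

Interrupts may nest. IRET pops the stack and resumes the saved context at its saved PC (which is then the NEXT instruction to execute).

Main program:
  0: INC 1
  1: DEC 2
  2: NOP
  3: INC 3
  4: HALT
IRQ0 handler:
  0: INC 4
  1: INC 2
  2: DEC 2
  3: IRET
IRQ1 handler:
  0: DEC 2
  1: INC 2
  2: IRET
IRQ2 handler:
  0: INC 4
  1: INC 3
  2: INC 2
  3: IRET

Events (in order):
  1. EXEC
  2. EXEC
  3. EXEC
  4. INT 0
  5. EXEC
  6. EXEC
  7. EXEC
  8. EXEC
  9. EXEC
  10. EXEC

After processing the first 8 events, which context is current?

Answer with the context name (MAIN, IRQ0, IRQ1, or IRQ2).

Answer: MAIN

Derivation:
Event 1 (EXEC): [MAIN] PC=0: INC 1 -> ACC=1
Event 2 (EXEC): [MAIN] PC=1: DEC 2 -> ACC=-1
Event 3 (EXEC): [MAIN] PC=2: NOP
Event 4 (INT 0): INT 0 arrives: push (MAIN, PC=3), enter IRQ0 at PC=0 (depth now 1)
Event 5 (EXEC): [IRQ0] PC=0: INC 4 -> ACC=3
Event 6 (EXEC): [IRQ0] PC=1: INC 2 -> ACC=5
Event 7 (EXEC): [IRQ0] PC=2: DEC 2 -> ACC=3
Event 8 (EXEC): [IRQ0] PC=3: IRET -> resume MAIN at PC=3 (depth now 0)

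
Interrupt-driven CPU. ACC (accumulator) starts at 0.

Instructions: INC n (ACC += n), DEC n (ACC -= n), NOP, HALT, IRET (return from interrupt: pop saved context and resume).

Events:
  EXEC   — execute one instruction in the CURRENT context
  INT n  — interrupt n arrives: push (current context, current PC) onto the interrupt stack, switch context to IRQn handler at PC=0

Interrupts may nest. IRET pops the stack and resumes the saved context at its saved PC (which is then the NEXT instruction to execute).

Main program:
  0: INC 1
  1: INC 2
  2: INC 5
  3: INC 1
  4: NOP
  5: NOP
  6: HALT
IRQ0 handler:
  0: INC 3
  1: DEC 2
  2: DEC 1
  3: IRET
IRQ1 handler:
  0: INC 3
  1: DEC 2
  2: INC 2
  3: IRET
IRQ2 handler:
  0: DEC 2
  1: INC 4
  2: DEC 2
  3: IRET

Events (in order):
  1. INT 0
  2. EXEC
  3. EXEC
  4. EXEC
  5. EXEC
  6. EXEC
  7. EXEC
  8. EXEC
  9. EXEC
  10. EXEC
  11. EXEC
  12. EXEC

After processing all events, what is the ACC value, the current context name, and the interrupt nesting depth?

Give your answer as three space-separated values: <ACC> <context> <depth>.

Event 1 (INT 0): INT 0 arrives: push (MAIN, PC=0), enter IRQ0 at PC=0 (depth now 1)
Event 2 (EXEC): [IRQ0] PC=0: INC 3 -> ACC=3
Event 3 (EXEC): [IRQ0] PC=1: DEC 2 -> ACC=1
Event 4 (EXEC): [IRQ0] PC=2: DEC 1 -> ACC=0
Event 5 (EXEC): [IRQ0] PC=3: IRET -> resume MAIN at PC=0 (depth now 0)
Event 6 (EXEC): [MAIN] PC=0: INC 1 -> ACC=1
Event 7 (EXEC): [MAIN] PC=1: INC 2 -> ACC=3
Event 8 (EXEC): [MAIN] PC=2: INC 5 -> ACC=8
Event 9 (EXEC): [MAIN] PC=3: INC 1 -> ACC=9
Event 10 (EXEC): [MAIN] PC=4: NOP
Event 11 (EXEC): [MAIN] PC=5: NOP
Event 12 (EXEC): [MAIN] PC=6: HALT

Answer: 9 MAIN 0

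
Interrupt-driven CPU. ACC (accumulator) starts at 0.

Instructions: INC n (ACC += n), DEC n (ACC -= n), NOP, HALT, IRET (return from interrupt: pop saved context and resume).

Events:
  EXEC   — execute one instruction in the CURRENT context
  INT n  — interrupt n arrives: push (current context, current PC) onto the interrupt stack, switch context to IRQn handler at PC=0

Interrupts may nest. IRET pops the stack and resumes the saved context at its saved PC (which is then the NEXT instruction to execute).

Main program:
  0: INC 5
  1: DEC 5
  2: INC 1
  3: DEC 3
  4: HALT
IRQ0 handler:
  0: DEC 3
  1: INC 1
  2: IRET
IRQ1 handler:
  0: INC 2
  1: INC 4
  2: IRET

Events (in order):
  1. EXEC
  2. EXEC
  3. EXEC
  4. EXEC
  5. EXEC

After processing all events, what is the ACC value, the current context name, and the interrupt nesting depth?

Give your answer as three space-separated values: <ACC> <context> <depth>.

Event 1 (EXEC): [MAIN] PC=0: INC 5 -> ACC=5
Event 2 (EXEC): [MAIN] PC=1: DEC 5 -> ACC=0
Event 3 (EXEC): [MAIN] PC=2: INC 1 -> ACC=1
Event 4 (EXEC): [MAIN] PC=3: DEC 3 -> ACC=-2
Event 5 (EXEC): [MAIN] PC=4: HALT

Answer: -2 MAIN 0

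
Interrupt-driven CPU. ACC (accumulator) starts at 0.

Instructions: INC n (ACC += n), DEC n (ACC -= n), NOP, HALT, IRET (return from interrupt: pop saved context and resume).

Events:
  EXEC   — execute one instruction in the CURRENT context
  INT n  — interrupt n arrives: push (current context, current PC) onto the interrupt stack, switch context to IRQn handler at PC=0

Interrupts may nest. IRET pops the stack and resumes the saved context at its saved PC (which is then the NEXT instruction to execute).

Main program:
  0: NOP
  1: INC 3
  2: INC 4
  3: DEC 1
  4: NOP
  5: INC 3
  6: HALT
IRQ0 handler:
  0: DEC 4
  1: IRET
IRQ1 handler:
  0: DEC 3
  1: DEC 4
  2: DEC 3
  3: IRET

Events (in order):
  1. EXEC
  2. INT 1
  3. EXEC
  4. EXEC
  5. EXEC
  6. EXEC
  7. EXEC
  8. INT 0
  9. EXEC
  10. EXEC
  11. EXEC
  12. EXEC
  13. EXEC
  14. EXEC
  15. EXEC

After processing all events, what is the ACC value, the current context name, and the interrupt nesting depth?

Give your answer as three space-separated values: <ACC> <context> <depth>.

Event 1 (EXEC): [MAIN] PC=0: NOP
Event 2 (INT 1): INT 1 arrives: push (MAIN, PC=1), enter IRQ1 at PC=0 (depth now 1)
Event 3 (EXEC): [IRQ1] PC=0: DEC 3 -> ACC=-3
Event 4 (EXEC): [IRQ1] PC=1: DEC 4 -> ACC=-7
Event 5 (EXEC): [IRQ1] PC=2: DEC 3 -> ACC=-10
Event 6 (EXEC): [IRQ1] PC=3: IRET -> resume MAIN at PC=1 (depth now 0)
Event 7 (EXEC): [MAIN] PC=1: INC 3 -> ACC=-7
Event 8 (INT 0): INT 0 arrives: push (MAIN, PC=2), enter IRQ0 at PC=0 (depth now 1)
Event 9 (EXEC): [IRQ0] PC=0: DEC 4 -> ACC=-11
Event 10 (EXEC): [IRQ0] PC=1: IRET -> resume MAIN at PC=2 (depth now 0)
Event 11 (EXEC): [MAIN] PC=2: INC 4 -> ACC=-7
Event 12 (EXEC): [MAIN] PC=3: DEC 1 -> ACC=-8
Event 13 (EXEC): [MAIN] PC=4: NOP
Event 14 (EXEC): [MAIN] PC=5: INC 3 -> ACC=-5
Event 15 (EXEC): [MAIN] PC=6: HALT

Answer: -5 MAIN 0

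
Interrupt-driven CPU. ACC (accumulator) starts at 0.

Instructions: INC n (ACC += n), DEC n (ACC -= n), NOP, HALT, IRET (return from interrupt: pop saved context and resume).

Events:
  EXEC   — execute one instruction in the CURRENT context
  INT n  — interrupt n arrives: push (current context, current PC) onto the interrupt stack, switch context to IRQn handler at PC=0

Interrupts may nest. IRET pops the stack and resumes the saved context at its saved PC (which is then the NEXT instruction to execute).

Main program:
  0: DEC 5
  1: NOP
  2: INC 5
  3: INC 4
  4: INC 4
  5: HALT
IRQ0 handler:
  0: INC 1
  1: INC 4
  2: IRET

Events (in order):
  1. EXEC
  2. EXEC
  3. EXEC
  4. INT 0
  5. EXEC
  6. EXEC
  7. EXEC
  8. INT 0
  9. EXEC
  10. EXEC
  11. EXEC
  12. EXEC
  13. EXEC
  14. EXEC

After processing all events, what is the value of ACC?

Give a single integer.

Event 1 (EXEC): [MAIN] PC=0: DEC 5 -> ACC=-5
Event 2 (EXEC): [MAIN] PC=1: NOP
Event 3 (EXEC): [MAIN] PC=2: INC 5 -> ACC=0
Event 4 (INT 0): INT 0 arrives: push (MAIN, PC=3), enter IRQ0 at PC=0 (depth now 1)
Event 5 (EXEC): [IRQ0] PC=0: INC 1 -> ACC=1
Event 6 (EXEC): [IRQ0] PC=1: INC 4 -> ACC=5
Event 7 (EXEC): [IRQ0] PC=2: IRET -> resume MAIN at PC=3 (depth now 0)
Event 8 (INT 0): INT 0 arrives: push (MAIN, PC=3), enter IRQ0 at PC=0 (depth now 1)
Event 9 (EXEC): [IRQ0] PC=0: INC 1 -> ACC=6
Event 10 (EXEC): [IRQ0] PC=1: INC 4 -> ACC=10
Event 11 (EXEC): [IRQ0] PC=2: IRET -> resume MAIN at PC=3 (depth now 0)
Event 12 (EXEC): [MAIN] PC=3: INC 4 -> ACC=14
Event 13 (EXEC): [MAIN] PC=4: INC 4 -> ACC=18
Event 14 (EXEC): [MAIN] PC=5: HALT

Answer: 18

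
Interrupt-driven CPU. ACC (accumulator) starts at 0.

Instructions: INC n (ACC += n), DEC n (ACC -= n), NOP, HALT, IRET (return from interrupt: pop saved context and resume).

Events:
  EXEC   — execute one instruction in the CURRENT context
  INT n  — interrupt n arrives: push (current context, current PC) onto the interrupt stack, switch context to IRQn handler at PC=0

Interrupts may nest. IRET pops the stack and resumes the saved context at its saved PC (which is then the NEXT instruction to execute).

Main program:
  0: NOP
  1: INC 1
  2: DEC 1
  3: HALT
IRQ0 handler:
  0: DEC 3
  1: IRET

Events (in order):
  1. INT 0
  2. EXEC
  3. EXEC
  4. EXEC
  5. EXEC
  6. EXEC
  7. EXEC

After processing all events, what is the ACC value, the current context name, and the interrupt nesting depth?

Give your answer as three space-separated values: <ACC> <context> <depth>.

Answer: -3 MAIN 0

Derivation:
Event 1 (INT 0): INT 0 arrives: push (MAIN, PC=0), enter IRQ0 at PC=0 (depth now 1)
Event 2 (EXEC): [IRQ0] PC=0: DEC 3 -> ACC=-3
Event 3 (EXEC): [IRQ0] PC=1: IRET -> resume MAIN at PC=0 (depth now 0)
Event 4 (EXEC): [MAIN] PC=0: NOP
Event 5 (EXEC): [MAIN] PC=1: INC 1 -> ACC=-2
Event 6 (EXEC): [MAIN] PC=2: DEC 1 -> ACC=-3
Event 7 (EXEC): [MAIN] PC=3: HALT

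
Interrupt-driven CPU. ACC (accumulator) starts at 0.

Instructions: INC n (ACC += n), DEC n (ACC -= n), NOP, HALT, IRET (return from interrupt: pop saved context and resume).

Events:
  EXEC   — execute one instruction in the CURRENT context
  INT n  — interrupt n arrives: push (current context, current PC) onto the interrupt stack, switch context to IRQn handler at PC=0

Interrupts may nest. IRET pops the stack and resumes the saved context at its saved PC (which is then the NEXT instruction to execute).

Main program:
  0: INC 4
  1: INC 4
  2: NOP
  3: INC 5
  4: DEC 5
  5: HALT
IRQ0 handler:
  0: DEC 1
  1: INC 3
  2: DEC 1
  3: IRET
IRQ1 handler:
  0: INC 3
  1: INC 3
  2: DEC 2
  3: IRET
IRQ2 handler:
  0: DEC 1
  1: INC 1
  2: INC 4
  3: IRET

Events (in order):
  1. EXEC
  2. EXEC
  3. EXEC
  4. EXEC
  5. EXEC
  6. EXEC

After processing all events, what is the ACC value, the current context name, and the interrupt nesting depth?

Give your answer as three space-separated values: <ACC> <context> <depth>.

Answer: 8 MAIN 0

Derivation:
Event 1 (EXEC): [MAIN] PC=0: INC 4 -> ACC=4
Event 2 (EXEC): [MAIN] PC=1: INC 4 -> ACC=8
Event 3 (EXEC): [MAIN] PC=2: NOP
Event 4 (EXEC): [MAIN] PC=3: INC 5 -> ACC=13
Event 5 (EXEC): [MAIN] PC=4: DEC 5 -> ACC=8
Event 6 (EXEC): [MAIN] PC=5: HALT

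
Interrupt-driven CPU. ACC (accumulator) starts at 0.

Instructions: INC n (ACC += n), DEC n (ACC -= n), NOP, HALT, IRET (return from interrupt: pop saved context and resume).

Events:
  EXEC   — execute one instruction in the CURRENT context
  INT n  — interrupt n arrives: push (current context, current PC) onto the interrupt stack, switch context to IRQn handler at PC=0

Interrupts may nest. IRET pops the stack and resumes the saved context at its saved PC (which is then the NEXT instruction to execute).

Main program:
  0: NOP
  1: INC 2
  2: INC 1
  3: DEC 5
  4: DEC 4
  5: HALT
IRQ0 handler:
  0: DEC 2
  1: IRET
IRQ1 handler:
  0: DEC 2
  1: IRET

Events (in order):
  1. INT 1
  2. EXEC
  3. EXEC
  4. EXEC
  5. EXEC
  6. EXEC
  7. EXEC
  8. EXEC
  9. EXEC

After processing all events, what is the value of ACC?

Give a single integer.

Answer: -8

Derivation:
Event 1 (INT 1): INT 1 arrives: push (MAIN, PC=0), enter IRQ1 at PC=0 (depth now 1)
Event 2 (EXEC): [IRQ1] PC=0: DEC 2 -> ACC=-2
Event 3 (EXEC): [IRQ1] PC=1: IRET -> resume MAIN at PC=0 (depth now 0)
Event 4 (EXEC): [MAIN] PC=0: NOP
Event 5 (EXEC): [MAIN] PC=1: INC 2 -> ACC=0
Event 6 (EXEC): [MAIN] PC=2: INC 1 -> ACC=1
Event 7 (EXEC): [MAIN] PC=3: DEC 5 -> ACC=-4
Event 8 (EXEC): [MAIN] PC=4: DEC 4 -> ACC=-8
Event 9 (EXEC): [MAIN] PC=5: HALT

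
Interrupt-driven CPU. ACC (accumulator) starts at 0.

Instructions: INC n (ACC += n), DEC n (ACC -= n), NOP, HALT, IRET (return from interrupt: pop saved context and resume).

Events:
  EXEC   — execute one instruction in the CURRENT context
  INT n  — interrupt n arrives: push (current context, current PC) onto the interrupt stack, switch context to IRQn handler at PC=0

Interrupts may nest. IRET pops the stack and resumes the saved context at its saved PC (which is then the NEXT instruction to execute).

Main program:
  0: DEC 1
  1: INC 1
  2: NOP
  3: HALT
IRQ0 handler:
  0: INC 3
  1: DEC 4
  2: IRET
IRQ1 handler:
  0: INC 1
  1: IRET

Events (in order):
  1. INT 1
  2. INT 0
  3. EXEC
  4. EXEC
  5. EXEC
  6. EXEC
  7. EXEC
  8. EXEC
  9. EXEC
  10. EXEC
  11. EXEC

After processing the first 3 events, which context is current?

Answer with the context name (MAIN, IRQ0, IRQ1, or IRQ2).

Answer: IRQ0

Derivation:
Event 1 (INT 1): INT 1 arrives: push (MAIN, PC=0), enter IRQ1 at PC=0 (depth now 1)
Event 2 (INT 0): INT 0 arrives: push (IRQ1, PC=0), enter IRQ0 at PC=0 (depth now 2)
Event 3 (EXEC): [IRQ0] PC=0: INC 3 -> ACC=3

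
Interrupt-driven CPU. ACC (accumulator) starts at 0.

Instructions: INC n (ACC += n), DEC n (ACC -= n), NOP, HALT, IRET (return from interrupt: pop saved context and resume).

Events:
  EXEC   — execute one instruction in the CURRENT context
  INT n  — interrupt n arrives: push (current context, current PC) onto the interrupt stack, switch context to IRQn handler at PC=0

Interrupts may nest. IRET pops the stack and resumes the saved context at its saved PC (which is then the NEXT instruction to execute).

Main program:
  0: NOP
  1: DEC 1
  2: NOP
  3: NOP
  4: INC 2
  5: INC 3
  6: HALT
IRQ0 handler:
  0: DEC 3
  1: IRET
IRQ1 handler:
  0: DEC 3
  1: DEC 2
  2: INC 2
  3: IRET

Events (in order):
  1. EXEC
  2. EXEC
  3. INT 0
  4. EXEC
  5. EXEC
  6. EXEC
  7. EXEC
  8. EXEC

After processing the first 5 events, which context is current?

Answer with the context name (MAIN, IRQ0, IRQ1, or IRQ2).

Event 1 (EXEC): [MAIN] PC=0: NOP
Event 2 (EXEC): [MAIN] PC=1: DEC 1 -> ACC=-1
Event 3 (INT 0): INT 0 arrives: push (MAIN, PC=2), enter IRQ0 at PC=0 (depth now 1)
Event 4 (EXEC): [IRQ0] PC=0: DEC 3 -> ACC=-4
Event 5 (EXEC): [IRQ0] PC=1: IRET -> resume MAIN at PC=2 (depth now 0)

Answer: MAIN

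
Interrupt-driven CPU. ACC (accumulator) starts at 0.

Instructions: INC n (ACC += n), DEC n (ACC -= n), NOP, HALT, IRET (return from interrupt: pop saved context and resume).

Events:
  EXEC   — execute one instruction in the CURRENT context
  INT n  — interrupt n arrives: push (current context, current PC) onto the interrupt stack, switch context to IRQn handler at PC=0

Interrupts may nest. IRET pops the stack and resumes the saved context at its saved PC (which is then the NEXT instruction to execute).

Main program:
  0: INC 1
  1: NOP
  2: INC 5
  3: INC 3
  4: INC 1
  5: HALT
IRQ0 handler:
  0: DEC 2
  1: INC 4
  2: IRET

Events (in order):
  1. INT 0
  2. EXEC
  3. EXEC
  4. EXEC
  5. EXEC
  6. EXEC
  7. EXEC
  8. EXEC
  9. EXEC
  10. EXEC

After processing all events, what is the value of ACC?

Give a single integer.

Event 1 (INT 0): INT 0 arrives: push (MAIN, PC=0), enter IRQ0 at PC=0 (depth now 1)
Event 2 (EXEC): [IRQ0] PC=0: DEC 2 -> ACC=-2
Event 3 (EXEC): [IRQ0] PC=1: INC 4 -> ACC=2
Event 4 (EXEC): [IRQ0] PC=2: IRET -> resume MAIN at PC=0 (depth now 0)
Event 5 (EXEC): [MAIN] PC=0: INC 1 -> ACC=3
Event 6 (EXEC): [MAIN] PC=1: NOP
Event 7 (EXEC): [MAIN] PC=2: INC 5 -> ACC=8
Event 8 (EXEC): [MAIN] PC=3: INC 3 -> ACC=11
Event 9 (EXEC): [MAIN] PC=4: INC 1 -> ACC=12
Event 10 (EXEC): [MAIN] PC=5: HALT

Answer: 12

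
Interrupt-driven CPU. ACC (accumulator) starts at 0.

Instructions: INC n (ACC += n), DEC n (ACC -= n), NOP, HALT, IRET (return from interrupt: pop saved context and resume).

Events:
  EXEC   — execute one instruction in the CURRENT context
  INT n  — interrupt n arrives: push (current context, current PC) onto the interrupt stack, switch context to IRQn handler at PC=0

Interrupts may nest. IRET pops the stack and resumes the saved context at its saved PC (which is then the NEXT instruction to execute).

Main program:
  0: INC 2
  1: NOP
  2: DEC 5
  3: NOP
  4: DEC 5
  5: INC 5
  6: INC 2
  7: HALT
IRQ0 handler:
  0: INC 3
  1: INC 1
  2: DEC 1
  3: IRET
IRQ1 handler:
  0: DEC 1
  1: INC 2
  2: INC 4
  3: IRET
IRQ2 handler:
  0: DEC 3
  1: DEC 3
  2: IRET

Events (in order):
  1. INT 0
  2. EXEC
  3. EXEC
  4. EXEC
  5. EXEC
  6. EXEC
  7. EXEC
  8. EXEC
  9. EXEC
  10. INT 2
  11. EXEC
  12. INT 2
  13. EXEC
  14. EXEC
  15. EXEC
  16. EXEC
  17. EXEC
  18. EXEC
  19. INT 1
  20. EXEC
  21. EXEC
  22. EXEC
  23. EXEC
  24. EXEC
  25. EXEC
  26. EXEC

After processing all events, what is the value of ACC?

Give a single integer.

Answer: -5

Derivation:
Event 1 (INT 0): INT 0 arrives: push (MAIN, PC=0), enter IRQ0 at PC=0 (depth now 1)
Event 2 (EXEC): [IRQ0] PC=0: INC 3 -> ACC=3
Event 3 (EXEC): [IRQ0] PC=1: INC 1 -> ACC=4
Event 4 (EXEC): [IRQ0] PC=2: DEC 1 -> ACC=3
Event 5 (EXEC): [IRQ0] PC=3: IRET -> resume MAIN at PC=0 (depth now 0)
Event 6 (EXEC): [MAIN] PC=0: INC 2 -> ACC=5
Event 7 (EXEC): [MAIN] PC=1: NOP
Event 8 (EXEC): [MAIN] PC=2: DEC 5 -> ACC=0
Event 9 (EXEC): [MAIN] PC=3: NOP
Event 10 (INT 2): INT 2 arrives: push (MAIN, PC=4), enter IRQ2 at PC=0 (depth now 1)
Event 11 (EXEC): [IRQ2] PC=0: DEC 3 -> ACC=-3
Event 12 (INT 2): INT 2 arrives: push (IRQ2, PC=1), enter IRQ2 at PC=0 (depth now 2)
Event 13 (EXEC): [IRQ2] PC=0: DEC 3 -> ACC=-6
Event 14 (EXEC): [IRQ2] PC=1: DEC 3 -> ACC=-9
Event 15 (EXEC): [IRQ2] PC=2: IRET -> resume IRQ2 at PC=1 (depth now 1)
Event 16 (EXEC): [IRQ2] PC=1: DEC 3 -> ACC=-12
Event 17 (EXEC): [IRQ2] PC=2: IRET -> resume MAIN at PC=4 (depth now 0)
Event 18 (EXEC): [MAIN] PC=4: DEC 5 -> ACC=-17
Event 19 (INT 1): INT 1 arrives: push (MAIN, PC=5), enter IRQ1 at PC=0 (depth now 1)
Event 20 (EXEC): [IRQ1] PC=0: DEC 1 -> ACC=-18
Event 21 (EXEC): [IRQ1] PC=1: INC 2 -> ACC=-16
Event 22 (EXEC): [IRQ1] PC=2: INC 4 -> ACC=-12
Event 23 (EXEC): [IRQ1] PC=3: IRET -> resume MAIN at PC=5 (depth now 0)
Event 24 (EXEC): [MAIN] PC=5: INC 5 -> ACC=-7
Event 25 (EXEC): [MAIN] PC=6: INC 2 -> ACC=-5
Event 26 (EXEC): [MAIN] PC=7: HALT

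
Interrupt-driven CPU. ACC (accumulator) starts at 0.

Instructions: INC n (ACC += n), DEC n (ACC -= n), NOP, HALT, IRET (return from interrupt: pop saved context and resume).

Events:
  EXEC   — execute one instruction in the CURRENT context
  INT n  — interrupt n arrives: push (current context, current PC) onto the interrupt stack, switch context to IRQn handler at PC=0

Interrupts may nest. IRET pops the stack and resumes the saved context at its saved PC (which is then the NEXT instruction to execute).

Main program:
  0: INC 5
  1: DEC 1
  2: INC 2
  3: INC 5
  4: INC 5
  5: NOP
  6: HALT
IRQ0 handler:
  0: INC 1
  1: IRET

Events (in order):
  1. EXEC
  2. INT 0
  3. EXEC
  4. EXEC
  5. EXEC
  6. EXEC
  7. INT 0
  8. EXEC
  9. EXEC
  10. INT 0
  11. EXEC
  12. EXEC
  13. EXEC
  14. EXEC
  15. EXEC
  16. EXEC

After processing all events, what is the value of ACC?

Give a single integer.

Event 1 (EXEC): [MAIN] PC=0: INC 5 -> ACC=5
Event 2 (INT 0): INT 0 arrives: push (MAIN, PC=1), enter IRQ0 at PC=0 (depth now 1)
Event 3 (EXEC): [IRQ0] PC=0: INC 1 -> ACC=6
Event 4 (EXEC): [IRQ0] PC=1: IRET -> resume MAIN at PC=1 (depth now 0)
Event 5 (EXEC): [MAIN] PC=1: DEC 1 -> ACC=5
Event 6 (EXEC): [MAIN] PC=2: INC 2 -> ACC=7
Event 7 (INT 0): INT 0 arrives: push (MAIN, PC=3), enter IRQ0 at PC=0 (depth now 1)
Event 8 (EXEC): [IRQ0] PC=0: INC 1 -> ACC=8
Event 9 (EXEC): [IRQ0] PC=1: IRET -> resume MAIN at PC=3 (depth now 0)
Event 10 (INT 0): INT 0 arrives: push (MAIN, PC=3), enter IRQ0 at PC=0 (depth now 1)
Event 11 (EXEC): [IRQ0] PC=0: INC 1 -> ACC=9
Event 12 (EXEC): [IRQ0] PC=1: IRET -> resume MAIN at PC=3 (depth now 0)
Event 13 (EXEC): [MAIN] PC=3: INC 5 -> ACC=14
Event 14 (EXEC): [MAIN] PC=4: INC 5 -> ACC=19
Event 15 (EXEC): [MAIN] PC=5: NOP
Event 16 (EXEC): [MAIN] PC=6: HALT

Answer: 19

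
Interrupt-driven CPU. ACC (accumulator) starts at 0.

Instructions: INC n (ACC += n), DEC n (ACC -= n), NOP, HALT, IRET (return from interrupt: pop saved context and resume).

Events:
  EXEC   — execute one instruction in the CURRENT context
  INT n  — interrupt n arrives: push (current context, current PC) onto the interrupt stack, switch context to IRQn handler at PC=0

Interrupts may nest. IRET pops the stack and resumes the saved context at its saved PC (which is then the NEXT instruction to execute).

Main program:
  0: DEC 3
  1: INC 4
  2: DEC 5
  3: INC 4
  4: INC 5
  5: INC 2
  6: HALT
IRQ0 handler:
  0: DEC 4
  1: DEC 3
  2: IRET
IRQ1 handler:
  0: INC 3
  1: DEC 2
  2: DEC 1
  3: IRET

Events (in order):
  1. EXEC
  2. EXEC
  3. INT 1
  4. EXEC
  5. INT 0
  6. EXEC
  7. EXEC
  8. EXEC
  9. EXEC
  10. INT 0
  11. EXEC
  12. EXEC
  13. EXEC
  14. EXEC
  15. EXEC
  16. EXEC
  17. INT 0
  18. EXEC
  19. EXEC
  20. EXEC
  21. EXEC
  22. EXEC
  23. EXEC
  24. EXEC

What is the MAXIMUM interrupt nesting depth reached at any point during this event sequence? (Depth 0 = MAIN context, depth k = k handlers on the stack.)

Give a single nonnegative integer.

Event 1 (EXEC): [MAIN] PC=0: DEC 3 -> ACC=-3 [depth=0]
Event 2 (EXEC): [MAIN] PC=1: INC 4 -> ACC=1 [depth=0]
Event 3 (INT 1): INT 1 arrives: push (MAIN, PC=2), enter IRQ1 at PC=0 (depth now 1) [depth=1]
Event 4 (EXEC): [IRQ1] PC=0: INC 3 -> ACC=4 [depth=1]
Event 5 (INT 0): INT 0 arrives: push (IRQ1, PC=1), enter IRQ0 at PC=0 (depth now 2) [depth=2]
Event 6 (EXEC): [IRQ0] PC=0: DEC 4 -> ACC=0 [depth=2]
Event 7 (EXEC): [IRQ0] PC=1: DEC 3 -> ACC=-3 [depth=2]
Event 8 (EXEC): [IRQ0] PC=2: IRET -> resume IRQ1 at PC=1 (depth now 1) [depth=1]
Event 9 (EXEC): [IRQ1] PC=1: DEC 2 -> ACC=-5 [depth=1]
Event 10 (INT 0): INT 0 arrives: push (IRQ1, PC=2), enter IRQ0 at PC=0 (depth now 2) [depth=2]
Event 11 (EXEC): [IRQ0] PC=0: DEC 4 -> ACC=-9 [depth=2]
Event 12 (EXEC): [IRQ0] PC=1: DEC 3 -> ACC=-12 [depth=2]
Event 13 (EXEC): [IRQ0] PC=2: IRET -> resume IRQ1 at PC=2 (depth now 1) [depth=1]
Event 14 (EXEC): [IRQ1] PC=2: DEC 1 -> ACC=-13 [depth=1]
Event 15 (EXEC): [IRQ1] PC=3: IRET -> resume MAIN at PC=2 (depth now 0) [depth=0]
Event 16 (EXEC): [MAIN] PC=2: DEC 5 -> ACC=-18 [depth=0]
Event 17 (INT 0): INT 0 arrives: push (MAIN, PC=3), enter IRQ0 at PC=0 (depth now 1) [depth=1]
Event 18 (EXEC): [IRQ0] PC=0: DEC 4 -> ACC=-22 [depth=1]
Event 19 (EXEC): [IRQ0] PC=1: DEC 3 -> ACC=-25 [depth=1]
Event 20 (EXEC): [IRQ0] PC=2: IRET -> resume MAIN at PC=3 (depth now 0) [depth=0]
Event 21 (EXEC): [MAIN] PC=3: INC 4 -> ACC=-21 [depth=0]
Event 22 (EXEC): [MAIN] PC=4: INC 5 -> ACC=-16 [depth=0]
Event 23 (EXEC): [MAIN] PC=5: INC 2 -> ACC=-14 [depth=0]
Event 24 (EXEC): [MAIN] PC=6: HALT [depth=0]
Max depth observed: 2

Answer: 2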